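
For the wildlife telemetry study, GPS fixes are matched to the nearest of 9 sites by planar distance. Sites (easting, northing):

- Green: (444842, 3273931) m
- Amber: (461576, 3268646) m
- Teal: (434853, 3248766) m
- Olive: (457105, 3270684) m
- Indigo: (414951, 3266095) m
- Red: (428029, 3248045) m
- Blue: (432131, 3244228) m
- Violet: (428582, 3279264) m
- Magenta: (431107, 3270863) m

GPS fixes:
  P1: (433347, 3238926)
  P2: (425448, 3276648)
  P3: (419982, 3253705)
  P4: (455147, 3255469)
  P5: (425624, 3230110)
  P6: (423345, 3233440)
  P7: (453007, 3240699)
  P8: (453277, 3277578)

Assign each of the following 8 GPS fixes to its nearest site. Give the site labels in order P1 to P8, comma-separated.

P1 → Blue (d²=29589860.00)
P2 → Violet (d²=16665412.00)
P3 → Red (d²=96789809.00)
P4 → Amber (d²=214965370.00)
P5 → Blue (d²=241658973.00)
P6 → Blue (d²=193574740.00)
P7 → Teal (d²=394644205.00)
P8 → Olive (d²=62180820.00)

Blue, Violet, Red, Amber, Blue, Blue, Teal, Olive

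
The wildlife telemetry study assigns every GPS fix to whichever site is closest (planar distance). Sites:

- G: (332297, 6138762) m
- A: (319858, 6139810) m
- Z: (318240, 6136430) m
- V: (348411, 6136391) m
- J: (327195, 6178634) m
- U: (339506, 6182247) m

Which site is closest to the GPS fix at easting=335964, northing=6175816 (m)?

Squared distances to each site:
G: 1386445805.000; A: 1555835272.000; Z: 1865397172.000; V: 1709258434.000; J: 84836485.000; U: 53903525.000.
Minimum at U.

U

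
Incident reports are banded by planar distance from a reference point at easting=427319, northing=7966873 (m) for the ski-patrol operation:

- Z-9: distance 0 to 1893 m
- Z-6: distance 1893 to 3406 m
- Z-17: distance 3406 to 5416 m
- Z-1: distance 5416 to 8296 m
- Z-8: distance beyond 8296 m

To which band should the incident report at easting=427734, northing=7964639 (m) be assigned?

Z-6

Distance = √((427734−427319)² + (7964639−7966873)²) = √(172225.000 + 4990756.000) = 2272.219 m.
1893 ≤ 2272.219 < 3406 → Z-6.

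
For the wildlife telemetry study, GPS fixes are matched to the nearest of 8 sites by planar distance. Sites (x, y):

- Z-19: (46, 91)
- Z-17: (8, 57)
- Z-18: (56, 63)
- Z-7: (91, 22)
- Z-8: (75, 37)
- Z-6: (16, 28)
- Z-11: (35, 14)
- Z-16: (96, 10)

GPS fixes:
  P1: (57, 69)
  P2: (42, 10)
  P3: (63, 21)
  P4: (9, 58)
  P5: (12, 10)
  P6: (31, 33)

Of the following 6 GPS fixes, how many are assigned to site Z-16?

0

P1 → Z-18
P2 → Z-11
P3 → Z-8
P4 → Z-17
P5 → Z-6
P6 → Z-6
0 of the 6 go to Z-16.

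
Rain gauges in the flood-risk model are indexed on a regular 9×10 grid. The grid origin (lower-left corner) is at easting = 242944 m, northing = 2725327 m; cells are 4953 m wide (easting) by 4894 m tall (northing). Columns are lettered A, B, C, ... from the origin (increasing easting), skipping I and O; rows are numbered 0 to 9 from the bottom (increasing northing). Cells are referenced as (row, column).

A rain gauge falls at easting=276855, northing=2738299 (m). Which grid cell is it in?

Column index: ⌊(276855 − 242944) / 4953⌋ = ⌊6.847⌋ = 6 → column G
Row offset from origin: ⌊(2738299 − 2725327) / 4894⌋ = ⌊2.651⌋ = 2 → row 2

(2, G)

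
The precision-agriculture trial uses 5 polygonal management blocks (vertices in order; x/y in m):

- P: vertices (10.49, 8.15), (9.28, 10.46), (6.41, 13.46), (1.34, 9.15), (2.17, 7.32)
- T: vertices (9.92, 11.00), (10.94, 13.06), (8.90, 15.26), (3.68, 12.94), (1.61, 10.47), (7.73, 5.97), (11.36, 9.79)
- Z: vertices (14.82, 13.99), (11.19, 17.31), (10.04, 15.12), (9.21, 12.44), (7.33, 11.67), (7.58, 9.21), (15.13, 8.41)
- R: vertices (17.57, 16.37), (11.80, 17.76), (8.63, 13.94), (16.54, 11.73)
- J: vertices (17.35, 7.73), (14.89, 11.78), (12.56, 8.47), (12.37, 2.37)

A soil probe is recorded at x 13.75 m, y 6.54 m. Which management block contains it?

Cast a ray rightward from (13.75, 6.54). For each polygon, the edges (by vertex number in listed order) whose endpoints lie on opposite sides of y = 6.54, where each meets that height, and whether that is right or left of the point:
P: no edge straddles that height → 0 crossings.
T: 5–6 at x≈6.955 (left), 6–7 at x≈8.272 (left) → 0 crossings.
Z: no edge straddles that height → 0 crossings.
R: no edge straddles that height → 0 crossings.
J: 3–4 at x≈12.500 (left), 4–1 at x≈16.244 (right) → 1 crossing.
Only J has an odd count, so the point is inside J.

J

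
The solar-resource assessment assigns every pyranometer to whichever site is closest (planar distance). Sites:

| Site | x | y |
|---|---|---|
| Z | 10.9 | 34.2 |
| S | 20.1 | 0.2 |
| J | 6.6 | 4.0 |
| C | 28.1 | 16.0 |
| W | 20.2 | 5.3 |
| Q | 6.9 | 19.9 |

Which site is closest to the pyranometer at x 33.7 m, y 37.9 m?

Squared distances to each site:
Z: 533.530; S: 1606.250; J: 1883.620; C: 510.970; W: 1245.010; Q: 1042.240.
Minimum at C.

C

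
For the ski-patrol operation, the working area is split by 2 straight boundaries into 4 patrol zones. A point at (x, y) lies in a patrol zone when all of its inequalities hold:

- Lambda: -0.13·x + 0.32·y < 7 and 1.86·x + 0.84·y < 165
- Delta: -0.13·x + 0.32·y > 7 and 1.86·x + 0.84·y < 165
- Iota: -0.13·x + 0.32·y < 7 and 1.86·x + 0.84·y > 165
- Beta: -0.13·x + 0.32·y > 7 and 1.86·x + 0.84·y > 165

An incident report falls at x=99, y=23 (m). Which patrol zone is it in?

Iota

-0.13·99 + 0.32·23 = -5.510, which is < 7
1.86·99 + 0.84·23 = 203.460, which is > 165
This sign pattern matches Iota.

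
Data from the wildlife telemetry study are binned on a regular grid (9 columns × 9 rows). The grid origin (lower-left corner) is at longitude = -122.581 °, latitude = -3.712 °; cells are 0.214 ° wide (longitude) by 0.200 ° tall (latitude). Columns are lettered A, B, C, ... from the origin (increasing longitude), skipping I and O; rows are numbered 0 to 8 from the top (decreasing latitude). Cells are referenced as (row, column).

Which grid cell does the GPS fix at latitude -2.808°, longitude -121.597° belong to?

(4, E)

Column index: ⌊(-121.597 − -122.581) / 0.214⌋ = ⌊4.598⌋ = 4 → column E
Row offset from origin: ⌊(-2.808 − -3.712) / 0.200⌋ = ⌊4.520⌋ = 4 → row 4 (counted from top)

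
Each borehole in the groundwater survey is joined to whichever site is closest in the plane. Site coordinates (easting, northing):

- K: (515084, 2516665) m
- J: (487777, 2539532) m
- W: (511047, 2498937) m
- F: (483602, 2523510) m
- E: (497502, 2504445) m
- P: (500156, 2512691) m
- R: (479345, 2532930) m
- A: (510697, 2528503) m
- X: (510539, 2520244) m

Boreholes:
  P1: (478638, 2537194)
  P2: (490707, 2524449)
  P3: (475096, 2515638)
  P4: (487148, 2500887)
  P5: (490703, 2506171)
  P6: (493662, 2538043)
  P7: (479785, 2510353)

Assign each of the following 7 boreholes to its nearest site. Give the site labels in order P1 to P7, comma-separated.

P1 → R (d²=18681545.00)
P2 → F (d²=51362746.00)
P3 → F (d²=134320420.00)
P4 → E (d²=119864680.00)
P5 → E (d²=49205477.00)
P6 → J (d²=36850346.00)
P7 → F (d²=187676138.00)

R, F, F, E, E, J, F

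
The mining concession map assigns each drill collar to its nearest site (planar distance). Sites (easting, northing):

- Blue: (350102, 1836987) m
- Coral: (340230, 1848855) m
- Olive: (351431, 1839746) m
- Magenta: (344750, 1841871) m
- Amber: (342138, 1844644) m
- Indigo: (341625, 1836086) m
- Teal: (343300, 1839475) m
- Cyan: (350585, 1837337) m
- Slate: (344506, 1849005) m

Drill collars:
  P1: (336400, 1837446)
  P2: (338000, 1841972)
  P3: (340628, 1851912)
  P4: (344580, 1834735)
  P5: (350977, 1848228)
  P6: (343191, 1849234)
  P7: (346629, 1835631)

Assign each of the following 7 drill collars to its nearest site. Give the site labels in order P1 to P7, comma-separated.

Indigo, Amber, Coral, Indigo, Slate, Slate, Blue

P1 → Indigo (d²=29150225.00)
P2 → Amber (d²=24262628.00)
P3 → Coral (d²=9503653.00)
P4 → Indigo (d²=10557226.00)
P5 → Slate (d²=42477570.00)
P6 → Slate (d²=1781666.00)
P7 → Blue (d²=13900465.00)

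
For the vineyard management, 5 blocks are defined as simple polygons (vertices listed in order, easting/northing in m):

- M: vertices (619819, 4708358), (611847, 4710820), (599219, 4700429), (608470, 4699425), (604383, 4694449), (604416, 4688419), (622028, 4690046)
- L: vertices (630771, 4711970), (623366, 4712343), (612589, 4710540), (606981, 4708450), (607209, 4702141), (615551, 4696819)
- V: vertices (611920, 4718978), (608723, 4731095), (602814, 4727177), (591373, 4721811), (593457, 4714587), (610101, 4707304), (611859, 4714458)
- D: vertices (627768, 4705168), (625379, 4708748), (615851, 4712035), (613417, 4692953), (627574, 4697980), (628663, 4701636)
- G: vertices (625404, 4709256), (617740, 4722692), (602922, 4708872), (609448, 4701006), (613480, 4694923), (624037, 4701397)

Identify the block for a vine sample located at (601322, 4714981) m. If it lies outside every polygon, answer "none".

V

Cast a ray rightward from (601322, 4714981). For each polygon, the edges (by vertex number in listed order) whose endpoints lie on opposite sides of northing = 4714981, where each meets that height, and whether that is right or left of the point:
M: no edge straddles that height → 0 crossings.
L: no edge straddles that height → 0 crossings.
V: 4–5 at easting≈593343.3 (left), 7–1 at easting≈611866.1 (right) → 1 crossing.
D: no edge straddles that height → 0 crossings.
G: 1–2 at easting≈622138.4 (right), 2–3 at easting≈609472.2 (right) → 2 crossings.
Only V has an odd count, so the point is inside V.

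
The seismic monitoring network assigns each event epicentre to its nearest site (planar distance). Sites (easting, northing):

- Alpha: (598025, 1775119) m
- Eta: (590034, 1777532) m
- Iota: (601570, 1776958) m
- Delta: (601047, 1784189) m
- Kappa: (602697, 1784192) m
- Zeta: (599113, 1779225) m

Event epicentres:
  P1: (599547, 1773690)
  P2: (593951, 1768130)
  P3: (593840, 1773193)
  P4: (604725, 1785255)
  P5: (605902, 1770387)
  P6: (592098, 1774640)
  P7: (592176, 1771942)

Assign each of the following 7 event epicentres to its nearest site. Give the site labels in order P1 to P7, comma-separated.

P1 → Alpha (d²=4358525.00)
P2 → Alpha (d²=65443597.00)
P3 → Alpha (d²=21223701.00)
P4 → Kappa (d²=5242753.00)
P5 → Iota (d²=61944265.00)
P6 → Eta (d²=12623760.00)
P7 → Eta (d²=35836264.00)

Alpha, Alpha, Alpha, Kappa, Iota, Eta, Eta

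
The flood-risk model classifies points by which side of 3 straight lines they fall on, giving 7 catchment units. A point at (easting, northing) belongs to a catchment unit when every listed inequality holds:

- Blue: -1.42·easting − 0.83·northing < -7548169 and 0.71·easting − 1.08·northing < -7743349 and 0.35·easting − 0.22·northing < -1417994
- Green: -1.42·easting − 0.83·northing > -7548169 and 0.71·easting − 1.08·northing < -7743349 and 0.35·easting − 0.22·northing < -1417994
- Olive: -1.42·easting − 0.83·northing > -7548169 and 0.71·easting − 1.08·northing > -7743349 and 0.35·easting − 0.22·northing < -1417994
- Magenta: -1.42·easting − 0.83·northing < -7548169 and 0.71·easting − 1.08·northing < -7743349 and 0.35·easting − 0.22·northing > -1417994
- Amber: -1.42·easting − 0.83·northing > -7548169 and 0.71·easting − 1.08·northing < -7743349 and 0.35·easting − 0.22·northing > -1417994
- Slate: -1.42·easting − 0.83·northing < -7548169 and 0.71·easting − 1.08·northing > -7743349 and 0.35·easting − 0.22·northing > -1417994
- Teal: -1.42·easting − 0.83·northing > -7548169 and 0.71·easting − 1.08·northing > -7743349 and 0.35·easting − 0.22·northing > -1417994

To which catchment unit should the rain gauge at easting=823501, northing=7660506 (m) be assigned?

-1.42·823501 − 0.83·7660506 = -7527591.400, which is > -7548169
0.71·823501 − 1.08·7660506 = -7688660.770, which is > -7743349
0.35·823501 − 0.22·7660506 = -1397085.970, which is > -1417994
This sign pattern matches Teal.

Teal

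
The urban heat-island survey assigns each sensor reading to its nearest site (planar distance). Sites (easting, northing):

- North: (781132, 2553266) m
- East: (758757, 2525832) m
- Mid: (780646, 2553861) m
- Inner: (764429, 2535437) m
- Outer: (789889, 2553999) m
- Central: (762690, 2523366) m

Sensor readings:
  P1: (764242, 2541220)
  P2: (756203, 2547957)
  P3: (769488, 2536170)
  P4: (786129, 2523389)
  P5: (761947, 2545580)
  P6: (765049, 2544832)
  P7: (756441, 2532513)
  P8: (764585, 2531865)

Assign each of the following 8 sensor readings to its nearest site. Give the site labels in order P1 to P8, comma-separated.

P1 → Inner (d²=33478058.00)
P2 → Inner (d²=224417476.00)
P3 → Inner (d²=26130770.00)
P4 → Central (d²=549387250.00)
P5 → Inner (d²=109040773.00)
P6 → Inner (d²=88650425.00)
P7 → East (d²=49999617.00)
P8 → Inner (d²=12783520.00)

Inner, Inner, Inner, Central, Inner, Inner, East, Inner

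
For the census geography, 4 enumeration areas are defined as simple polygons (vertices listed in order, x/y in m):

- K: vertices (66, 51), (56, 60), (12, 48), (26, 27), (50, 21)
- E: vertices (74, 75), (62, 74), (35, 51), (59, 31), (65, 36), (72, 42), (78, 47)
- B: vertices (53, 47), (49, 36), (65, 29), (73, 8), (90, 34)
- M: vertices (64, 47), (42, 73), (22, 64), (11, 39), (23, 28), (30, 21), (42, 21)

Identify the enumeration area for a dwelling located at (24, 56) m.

M

Cast a ray rightward from (24, 56). For each polygon, the edges (by vertex number in listed order) whose endpoints lie on opposite sides of y = 56, where each meets that height, and whether that is right or left of the point:
K: 1–2 at x≈60.4 (right), 2–3 at x≈41.3 (right) → 2 crossings.
E: 2–3 at x≈40.9 (right), 7–1 at x≈76.7 (right) → 2 crossings.
B: no edge straddles that height → 0 crossings.
M: 1–2 at x≈56.4 (right), 3–4 at x≈18.5 (left) → 1 crossing.
Only M has an odd count, so the point is inside M.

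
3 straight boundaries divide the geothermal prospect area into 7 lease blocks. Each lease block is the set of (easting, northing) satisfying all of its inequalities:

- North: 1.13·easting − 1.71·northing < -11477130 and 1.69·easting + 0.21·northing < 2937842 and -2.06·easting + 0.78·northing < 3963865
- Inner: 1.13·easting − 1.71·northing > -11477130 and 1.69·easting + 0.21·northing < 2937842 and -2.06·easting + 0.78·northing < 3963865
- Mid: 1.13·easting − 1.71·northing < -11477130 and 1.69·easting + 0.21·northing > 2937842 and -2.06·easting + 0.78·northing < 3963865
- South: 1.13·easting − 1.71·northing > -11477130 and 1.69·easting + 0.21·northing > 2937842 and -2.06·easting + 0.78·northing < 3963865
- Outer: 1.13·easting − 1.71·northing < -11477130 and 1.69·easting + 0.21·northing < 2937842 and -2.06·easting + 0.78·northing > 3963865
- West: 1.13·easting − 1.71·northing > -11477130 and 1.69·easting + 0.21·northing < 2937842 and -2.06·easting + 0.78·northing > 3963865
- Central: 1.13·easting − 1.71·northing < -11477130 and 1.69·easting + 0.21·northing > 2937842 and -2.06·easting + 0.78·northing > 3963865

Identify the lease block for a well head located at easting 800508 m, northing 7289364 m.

Outer

1.13·800508 − 1.71·7289364 = -11560238.400, which is < -11477130
1.69·800508 + 0.21·7289364 = 2883624.960, which is < 2937842
-2.06·800508 + 0.78·7289364 = 4036657.440, which is > 3963865
This sign pattern matches Outer.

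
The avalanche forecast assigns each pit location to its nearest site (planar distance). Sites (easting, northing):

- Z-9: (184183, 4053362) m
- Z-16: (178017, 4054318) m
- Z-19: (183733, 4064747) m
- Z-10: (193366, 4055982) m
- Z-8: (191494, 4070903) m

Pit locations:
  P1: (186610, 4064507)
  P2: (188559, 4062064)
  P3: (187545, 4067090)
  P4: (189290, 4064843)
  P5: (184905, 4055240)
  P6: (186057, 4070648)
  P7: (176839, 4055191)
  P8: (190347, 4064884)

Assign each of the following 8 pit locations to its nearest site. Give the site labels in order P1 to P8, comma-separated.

Z-19, Z-19, Z-19, Z-19, Z-9, Z-8, Z-16, Z-8

P1 → Z-19 (d²=8334729.00)
P2 → Z-19 (d²=30488765.00)
P3 → Z-19 (d²=20020993.00)
P4 → Z-19 (d²=30889465.00)
P5 → Z-9 (d²=4048168.00)
P6 → Z-8 (d²=29625994.00)
P7 → Z-16 (d²=2149813.00)
P8 → Z-8 (d²=37543970.00)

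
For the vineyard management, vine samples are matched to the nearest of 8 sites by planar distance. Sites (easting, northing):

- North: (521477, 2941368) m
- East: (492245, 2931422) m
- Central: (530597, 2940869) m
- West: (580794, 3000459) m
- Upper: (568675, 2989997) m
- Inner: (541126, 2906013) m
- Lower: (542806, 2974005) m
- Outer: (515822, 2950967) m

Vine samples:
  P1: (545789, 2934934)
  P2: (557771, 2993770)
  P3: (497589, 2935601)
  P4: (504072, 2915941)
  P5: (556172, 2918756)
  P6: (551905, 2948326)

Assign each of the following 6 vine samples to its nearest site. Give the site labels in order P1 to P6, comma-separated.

P1 → Central (d²=266021089.00)
P2 → Upper (d²=133132745.00)
P3 → East (d²=46022377.00)
P4 → East (d²=379539290.00)
P5 → Inner (d²=388766165.00)
P6 → Central (d²=509637713.00)

Central, Upper, East, East, Inner, Central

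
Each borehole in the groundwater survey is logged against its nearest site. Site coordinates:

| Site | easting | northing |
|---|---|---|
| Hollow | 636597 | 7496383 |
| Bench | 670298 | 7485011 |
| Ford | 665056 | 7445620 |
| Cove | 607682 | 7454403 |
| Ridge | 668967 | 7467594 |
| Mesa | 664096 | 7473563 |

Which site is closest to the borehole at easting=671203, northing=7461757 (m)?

Squared distances to each site:
Hollow: 2396535112.000; Bench: 541567541.000; Ford: 298188378.000; Cove: 4088998757.000; Ridge: 39070265.000; Mesa: 189891085.000.
Minimum at Ridge.

Ridge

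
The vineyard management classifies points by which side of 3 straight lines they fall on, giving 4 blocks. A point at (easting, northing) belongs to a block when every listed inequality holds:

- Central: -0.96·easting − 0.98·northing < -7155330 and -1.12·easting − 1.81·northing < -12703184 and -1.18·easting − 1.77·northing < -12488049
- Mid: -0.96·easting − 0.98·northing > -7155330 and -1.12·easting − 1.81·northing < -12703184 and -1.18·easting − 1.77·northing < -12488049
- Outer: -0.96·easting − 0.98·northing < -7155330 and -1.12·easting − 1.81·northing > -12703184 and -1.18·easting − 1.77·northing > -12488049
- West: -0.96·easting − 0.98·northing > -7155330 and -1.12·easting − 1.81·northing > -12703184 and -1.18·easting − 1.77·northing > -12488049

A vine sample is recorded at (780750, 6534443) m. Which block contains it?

-0.96·780750 − 0.98·6534443 = -7153274.140, which is > -7155330
-1.12·780750 − 1.81·6534443 = -12701781.830, which is > -12703184
-1.18·780750 − 1.77·6534443 = -12487249.110, which is > -12488049
This sign pattern matches West.

West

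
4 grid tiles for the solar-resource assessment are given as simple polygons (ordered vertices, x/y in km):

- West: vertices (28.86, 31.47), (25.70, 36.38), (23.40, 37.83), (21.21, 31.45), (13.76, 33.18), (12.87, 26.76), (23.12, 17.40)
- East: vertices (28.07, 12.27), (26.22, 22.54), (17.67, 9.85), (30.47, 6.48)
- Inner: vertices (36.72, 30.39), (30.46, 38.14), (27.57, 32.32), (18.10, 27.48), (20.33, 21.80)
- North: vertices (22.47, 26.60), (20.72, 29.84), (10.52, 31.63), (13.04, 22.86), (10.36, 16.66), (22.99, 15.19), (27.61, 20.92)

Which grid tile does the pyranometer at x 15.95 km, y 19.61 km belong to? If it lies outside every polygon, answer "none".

North

Cast a ray rightward from (15.95, 19.61). For each polygon, the edges (by vertex number in listed order) whose endpoints lie on opposite sides of y = 19.61, where each meets that height, and whether that is right or left of the point:
West: 6–7 at x≈20.700 (right), 7–1 at x≈24.022 (right) → 2 crossings.
East: 1–2 at x≈26.748 (right), 2–3 at x≈24.246 (right) → 2 crossings.
Inner: no edge straddles that height → 0 crossings.
North: 4–5 at x≈11.635 (left), 6–7 at x≈26.554 (right) → 1 crossing.
Only North has an odd count, so the point is inside North.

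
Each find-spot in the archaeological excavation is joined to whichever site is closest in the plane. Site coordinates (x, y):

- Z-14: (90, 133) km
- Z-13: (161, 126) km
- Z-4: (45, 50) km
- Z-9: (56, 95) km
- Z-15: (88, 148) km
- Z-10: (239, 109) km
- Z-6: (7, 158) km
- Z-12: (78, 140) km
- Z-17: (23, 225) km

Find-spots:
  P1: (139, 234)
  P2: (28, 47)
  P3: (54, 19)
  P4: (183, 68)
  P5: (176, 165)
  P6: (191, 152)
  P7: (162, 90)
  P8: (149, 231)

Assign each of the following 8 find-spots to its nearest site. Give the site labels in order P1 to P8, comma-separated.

Z-15, Z-4, Z-4, Z-13, Z-13, Z-13, Z-13, Z-15

P1 → Z-15 (d²=9997.00)
P2 → Z-4 (d²=298.00)
P3 → Z-4 (d²=1042.00)
P4 → Z-13 (d²=3848.00)
P5 → Z-13 (d²=1746.00)
P6 → Z-13 (d²=1576.00)
P7 → Z-13 (d²=1297.00)
P8 → Z-15 (d²=10610.00)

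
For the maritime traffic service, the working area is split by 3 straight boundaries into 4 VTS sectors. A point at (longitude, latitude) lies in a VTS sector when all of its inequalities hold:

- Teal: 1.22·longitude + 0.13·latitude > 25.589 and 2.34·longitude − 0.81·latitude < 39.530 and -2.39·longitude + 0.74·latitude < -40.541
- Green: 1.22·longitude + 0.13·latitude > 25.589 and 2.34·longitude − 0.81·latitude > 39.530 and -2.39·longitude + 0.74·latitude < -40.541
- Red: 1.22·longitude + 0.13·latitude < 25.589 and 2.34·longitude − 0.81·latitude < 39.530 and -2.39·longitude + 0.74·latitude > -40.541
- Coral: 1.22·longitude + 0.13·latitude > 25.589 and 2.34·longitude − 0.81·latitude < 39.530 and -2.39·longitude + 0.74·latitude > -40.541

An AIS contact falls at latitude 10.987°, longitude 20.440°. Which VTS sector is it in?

1.22·20.440 + 0.13·10.987 = 26.365, which is > 25.589
2.34·20.440 − 0.81·10.987 = 38.930, which is < 39.530
-2.39·20.440 + 0.74·10.987 = -40.721, which is < -40.541
This sign pattern matches Teal.

Teal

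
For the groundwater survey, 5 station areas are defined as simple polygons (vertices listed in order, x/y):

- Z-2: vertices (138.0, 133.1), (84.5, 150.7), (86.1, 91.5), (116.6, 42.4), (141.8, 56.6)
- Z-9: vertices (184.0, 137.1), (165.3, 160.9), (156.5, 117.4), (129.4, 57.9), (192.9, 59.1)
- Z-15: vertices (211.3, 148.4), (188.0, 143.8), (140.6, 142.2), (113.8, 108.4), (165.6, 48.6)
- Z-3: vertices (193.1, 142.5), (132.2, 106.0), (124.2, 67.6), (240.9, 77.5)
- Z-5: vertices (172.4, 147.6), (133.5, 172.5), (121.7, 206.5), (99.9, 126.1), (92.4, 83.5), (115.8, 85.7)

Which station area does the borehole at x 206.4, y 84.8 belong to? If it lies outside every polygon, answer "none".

Cast a ray rightward from (206.4, 84.8). For each polygon, the edges (by vertex number in listed order) whose endpoints lie on opposite sides of y = 84.8, where each meets that height, and whether that is right or left of the point:
Z-2: 3–4 at x≈90.26 (left), 5–1 at x≈140.40 (left) → 0 crossings.
Z-9: 3–4 at x≈141.65 (left), 5–1 at x≈189.97 (left) → 0 crossings.
Z-15: 4–5 at x≈134.24 (left), 5–1 at x≈182.18 (left) → 0 crossings.
Z-3: 2–3 at x≈127.78 (left), 4–1 at x≈235.53 (right) → 1 crossing.
Z-5: 4–5 at x≈92.63 (left), 5–6 at x≈106.23 (left) → 0 crossings.
Only Z-3 has an odd count, so the point is inside Z-3.

Z-3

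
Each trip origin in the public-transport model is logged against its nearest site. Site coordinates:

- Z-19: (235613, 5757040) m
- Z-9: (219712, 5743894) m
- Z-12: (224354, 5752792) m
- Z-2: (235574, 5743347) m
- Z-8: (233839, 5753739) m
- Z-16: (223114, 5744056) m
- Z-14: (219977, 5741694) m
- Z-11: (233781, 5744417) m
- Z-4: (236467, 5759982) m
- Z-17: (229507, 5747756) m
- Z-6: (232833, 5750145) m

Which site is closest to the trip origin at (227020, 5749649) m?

Squared distances to each site:
Z-19: 128466530.000; Z-9: 86526889.000; Z-12: 16986005.000; Z-2: 112886120.000; Z-8: 63226861.000; Z-16: 46538485.000; Z-14: 112885874.000; Z-11: 73084945.000; Z-4: 196016698.000; Z-17: 9768618.000; Z-6: 34036985.000.
Minimum at Z-17.

Z-17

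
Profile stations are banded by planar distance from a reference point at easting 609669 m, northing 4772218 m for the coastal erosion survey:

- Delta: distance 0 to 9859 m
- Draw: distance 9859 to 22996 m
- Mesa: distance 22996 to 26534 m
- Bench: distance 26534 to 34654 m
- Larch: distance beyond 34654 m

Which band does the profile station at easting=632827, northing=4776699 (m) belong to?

Mesa

Distance = √((632827−609669)² + (4776699−4772218)²) = √(536292964.000 + 20079361.000) = 23587.546 m.
22996 ≤ 23587.546 < 26534 → Mesa.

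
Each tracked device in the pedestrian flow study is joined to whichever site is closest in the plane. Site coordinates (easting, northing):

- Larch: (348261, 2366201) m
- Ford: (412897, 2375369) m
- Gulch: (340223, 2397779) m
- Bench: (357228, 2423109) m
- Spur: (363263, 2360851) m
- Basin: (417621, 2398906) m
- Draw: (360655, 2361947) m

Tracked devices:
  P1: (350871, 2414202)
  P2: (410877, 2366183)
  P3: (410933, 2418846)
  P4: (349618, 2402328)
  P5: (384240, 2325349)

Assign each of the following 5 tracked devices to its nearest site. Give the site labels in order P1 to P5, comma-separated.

Bench, Ford, Basin, Gulch, Spur

P1 → Bench (d²=119746098.00)
P2 → Ford (d²=88462996.00)
P3 → Basin (d²=442332944.00)
P4 → Gulch (d²=108959426.00)
P5 → Spur (d²=1700426533.00)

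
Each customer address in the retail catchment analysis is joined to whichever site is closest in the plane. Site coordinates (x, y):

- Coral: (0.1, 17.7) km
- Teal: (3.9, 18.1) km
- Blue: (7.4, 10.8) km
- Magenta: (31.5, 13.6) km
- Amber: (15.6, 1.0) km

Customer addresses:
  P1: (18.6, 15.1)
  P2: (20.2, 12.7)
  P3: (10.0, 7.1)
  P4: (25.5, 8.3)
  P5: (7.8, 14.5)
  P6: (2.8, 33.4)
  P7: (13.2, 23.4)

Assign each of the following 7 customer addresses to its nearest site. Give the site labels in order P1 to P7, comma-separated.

Blue, Magenta, Blue, Magenta, Blue, Teal, Teal

P1 → Blue (d²=143.93)
P2 → Magenta (d²=128.50)
P3 → Blue (d²=20.45)
P4 → Magenta (d²=64.09)
P5 → Blue (d²=13.85)
P6 → Teal (d²=235.30)
P7 → Teal (d²=114.58)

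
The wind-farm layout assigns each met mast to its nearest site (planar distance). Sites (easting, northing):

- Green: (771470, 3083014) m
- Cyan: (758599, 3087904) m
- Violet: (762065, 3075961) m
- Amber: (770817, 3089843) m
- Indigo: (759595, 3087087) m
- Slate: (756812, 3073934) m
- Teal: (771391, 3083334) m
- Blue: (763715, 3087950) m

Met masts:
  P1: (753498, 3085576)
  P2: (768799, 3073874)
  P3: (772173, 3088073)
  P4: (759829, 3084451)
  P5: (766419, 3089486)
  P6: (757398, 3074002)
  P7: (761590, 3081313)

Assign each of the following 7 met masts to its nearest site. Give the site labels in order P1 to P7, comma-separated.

Cyan, Violet, Amber, Indigo, Blue, Slate, Violet

P1 → Cyan (d²=31439785.00)
P2 → Violet (d²=49702325.00)
P3 → Amber (d²=4971636.00)
P4 → Indigo (d²=7003252.00)
P5 → Blue (d²=9670912.00)
P6 → Slate (d²=348020.00)
P7 → Violet (d²=28869529.00)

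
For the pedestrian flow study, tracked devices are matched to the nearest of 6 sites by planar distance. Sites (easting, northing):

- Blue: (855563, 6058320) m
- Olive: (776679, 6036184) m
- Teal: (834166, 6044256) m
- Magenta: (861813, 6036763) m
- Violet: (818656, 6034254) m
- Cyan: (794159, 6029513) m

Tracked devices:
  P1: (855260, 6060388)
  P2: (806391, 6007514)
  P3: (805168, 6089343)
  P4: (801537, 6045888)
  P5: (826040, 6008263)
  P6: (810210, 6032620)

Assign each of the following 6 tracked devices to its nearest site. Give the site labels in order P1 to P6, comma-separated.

P1 → Blue (d²=4368433.00)
P2 → Cyan (d²=633577825.00)
P3 → Teal (d²=2873721573.00)
P4 → Cyan (d²=322575509.00)
P5 → Violet (d²=730055537.00)
P6 → Violet (d²=74004872.00)

Blue, Cyan, Teal, Cyan, Violet, Violet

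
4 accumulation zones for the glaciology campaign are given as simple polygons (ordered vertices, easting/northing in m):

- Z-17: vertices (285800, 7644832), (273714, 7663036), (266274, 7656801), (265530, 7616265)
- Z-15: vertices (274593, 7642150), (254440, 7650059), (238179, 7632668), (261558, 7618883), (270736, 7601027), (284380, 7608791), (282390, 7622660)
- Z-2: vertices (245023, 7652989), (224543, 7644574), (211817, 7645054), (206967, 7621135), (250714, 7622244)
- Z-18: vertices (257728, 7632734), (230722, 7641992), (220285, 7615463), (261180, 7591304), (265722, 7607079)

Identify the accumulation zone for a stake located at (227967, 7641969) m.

Cast a ray rightward from (227967, 7641969). For each polygon, the edges (by vertex number in listed order) whose endpoints lie on opposite sides of northing = 7641969, where each meets that height, and whether that is right or left of the point:
Z-17: 3–4 at easting≈266001.8 (right), 4–1 at easting≈283768.5 (right) → 2 crossings.
Z-15: 2–3 at easting≈246875.7 (right), 7–1 at easting≈274665.4 (right) → 2 crossings.
Z-2: 3–4 at easting≈211191.5 (left), 5–1 at easting≈247062.8 (right) → 1 crossing.
Z-18: 1–2 at easting≈230789.1 (right), 2–3 at easting≈230713.0 (right) → 2 crossings.
Only Z-2 has an odd count, so the point is inside Z-2.

Z-2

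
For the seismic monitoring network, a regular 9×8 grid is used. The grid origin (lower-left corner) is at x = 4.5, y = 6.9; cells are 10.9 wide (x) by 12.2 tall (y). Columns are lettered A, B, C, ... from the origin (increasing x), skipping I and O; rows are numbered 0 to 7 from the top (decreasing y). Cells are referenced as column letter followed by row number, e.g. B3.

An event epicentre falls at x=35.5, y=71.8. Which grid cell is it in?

C2

Column index: ⌊(35.5 − 4.5) / 10.9⌋ = ⌊2.844⌋ = 2 → column C
Row offset from origin: ⌊(71.8 − 6.9) / 12.2⌋ = ⌊5.320⌋ = 5 → row 2 (counted from top)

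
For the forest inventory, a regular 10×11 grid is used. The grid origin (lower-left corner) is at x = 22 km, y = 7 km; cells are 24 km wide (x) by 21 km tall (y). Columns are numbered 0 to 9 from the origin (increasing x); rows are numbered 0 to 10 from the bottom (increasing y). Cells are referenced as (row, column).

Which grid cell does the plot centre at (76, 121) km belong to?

(5, 2)

Column index: ⌊(76 − 22) / 24⌋ = ⌊2.250⌋ = 2
Row offset from origin: ⌊(121 − 7) / 21⌋ = ⌊5.429⌋ = 5 → row 5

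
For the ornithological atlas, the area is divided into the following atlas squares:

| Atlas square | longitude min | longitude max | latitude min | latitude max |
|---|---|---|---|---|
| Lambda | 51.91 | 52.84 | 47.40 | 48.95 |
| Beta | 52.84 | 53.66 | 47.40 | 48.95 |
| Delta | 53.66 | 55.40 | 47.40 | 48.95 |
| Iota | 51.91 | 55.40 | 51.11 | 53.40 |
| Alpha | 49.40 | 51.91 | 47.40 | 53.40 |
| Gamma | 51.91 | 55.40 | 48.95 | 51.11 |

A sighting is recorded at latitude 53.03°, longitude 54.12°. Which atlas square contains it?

The point has longitude = 54.12 and latitude = 53.03.
Only Iota satisfies 51.91 ≤ longitude ≤ 55.40 and 51.11 ≤ latitude ≤ 53.40.

Iota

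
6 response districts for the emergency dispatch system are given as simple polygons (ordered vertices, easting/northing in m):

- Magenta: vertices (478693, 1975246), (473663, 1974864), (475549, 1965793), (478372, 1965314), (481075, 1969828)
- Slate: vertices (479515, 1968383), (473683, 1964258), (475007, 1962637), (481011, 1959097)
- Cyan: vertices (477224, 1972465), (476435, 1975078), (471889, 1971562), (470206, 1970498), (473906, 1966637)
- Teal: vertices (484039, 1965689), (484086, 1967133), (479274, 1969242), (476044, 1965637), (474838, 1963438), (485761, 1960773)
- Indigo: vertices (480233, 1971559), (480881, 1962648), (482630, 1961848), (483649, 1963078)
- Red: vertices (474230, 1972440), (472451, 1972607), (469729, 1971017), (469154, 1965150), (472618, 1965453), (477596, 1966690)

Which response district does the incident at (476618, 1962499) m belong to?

Cast a ray rightward from (476618, 1962499). For each polygon, the edges (by vertex number in listed order) whose endpoints lie on opposite sides of northing = 1962499, where each meets that height, and whether that is right or left of the point:
Magenta: no edge straddles that height → 0 crossings.
Slate: 3–4 at easting≈475241.1 (left), 4–1 at easting≈480462.9 (right) → 1 crossing.
Cyan: no edge straddles that height → 0 crossings.
Teal: 5–6 at easting≈478686.7 (right), 6–1 at easting≈485156.4 (right) → 2 crossings.
Indigo: 2–3 at easting≈481206.8 (right), 3–4 at easting≈483169.3 (right) → 2 crossings.
Red: no edge straddles that height → 0 crossings.
Only Slate has an odd count, so the point is inside Slate.

Slate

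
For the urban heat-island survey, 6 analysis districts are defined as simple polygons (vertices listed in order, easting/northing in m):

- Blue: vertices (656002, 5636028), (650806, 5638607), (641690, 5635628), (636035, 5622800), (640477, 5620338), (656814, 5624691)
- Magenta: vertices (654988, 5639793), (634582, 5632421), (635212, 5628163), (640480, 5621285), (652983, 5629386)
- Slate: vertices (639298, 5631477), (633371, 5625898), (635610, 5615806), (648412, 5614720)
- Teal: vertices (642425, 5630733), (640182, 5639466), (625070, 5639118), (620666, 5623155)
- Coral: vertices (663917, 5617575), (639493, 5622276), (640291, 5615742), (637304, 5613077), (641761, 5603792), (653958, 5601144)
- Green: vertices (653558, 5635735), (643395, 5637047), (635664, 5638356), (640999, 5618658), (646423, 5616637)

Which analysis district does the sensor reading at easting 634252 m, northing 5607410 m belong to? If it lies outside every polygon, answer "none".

Cast a ray rightward from (634252, 5607410). For each polygon, the edges (by vertex number in listed order) whose endpoints lie on opposite sides of northing = 5607410, where each meets that height, and whether that is right or left of the point:
Blue: no edge straddles that height → 0 crossings.
Magenta: no edge straddles that height → 0 crossings.
Slate: no edge straddles that height → 0 crossings.
Teal: no edge straddles that height → 0 crossings.
Coral: 4–5 at easting≈640024.3 (right), 6–1 at easting≈657755.9 (right) → 2 crossings.
Green: no edge straddles that height → 0 crossings.
All counts are even, so the point lies outside every listed polygon.

none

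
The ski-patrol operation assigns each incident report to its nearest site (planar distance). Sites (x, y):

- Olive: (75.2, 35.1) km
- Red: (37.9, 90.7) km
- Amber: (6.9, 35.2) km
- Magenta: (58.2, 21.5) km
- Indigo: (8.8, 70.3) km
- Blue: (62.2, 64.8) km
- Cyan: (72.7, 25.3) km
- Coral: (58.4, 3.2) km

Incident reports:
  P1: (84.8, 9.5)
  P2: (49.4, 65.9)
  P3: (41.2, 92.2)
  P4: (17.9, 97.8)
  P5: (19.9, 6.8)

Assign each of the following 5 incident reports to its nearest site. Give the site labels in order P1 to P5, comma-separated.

Cyan, Blue, Red, Red, Amber

P1 → Cyan (d²=396.05)
P2 → Blue (d²=165.05)
P3 → Red (d²=13.14)
P4 → Red (d²=450.41)
P5 → Amber (d²=975.56)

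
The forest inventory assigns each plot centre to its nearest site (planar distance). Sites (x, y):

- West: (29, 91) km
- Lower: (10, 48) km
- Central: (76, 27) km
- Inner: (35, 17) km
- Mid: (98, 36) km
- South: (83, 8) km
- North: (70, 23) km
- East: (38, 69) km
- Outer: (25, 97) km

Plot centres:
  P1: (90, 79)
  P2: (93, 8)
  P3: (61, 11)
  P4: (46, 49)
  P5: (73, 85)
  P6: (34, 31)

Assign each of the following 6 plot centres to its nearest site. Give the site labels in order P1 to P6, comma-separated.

P1 → Mid (d²=1913.00)
P2 → South (d²=100.00)
P3 → North (d²=225.00)
P4 → East (d²=464.00)
P5 → East (d²=1481.00)
P6 → Inner (d²=197.00)

Mid, South, North, East, East, Inner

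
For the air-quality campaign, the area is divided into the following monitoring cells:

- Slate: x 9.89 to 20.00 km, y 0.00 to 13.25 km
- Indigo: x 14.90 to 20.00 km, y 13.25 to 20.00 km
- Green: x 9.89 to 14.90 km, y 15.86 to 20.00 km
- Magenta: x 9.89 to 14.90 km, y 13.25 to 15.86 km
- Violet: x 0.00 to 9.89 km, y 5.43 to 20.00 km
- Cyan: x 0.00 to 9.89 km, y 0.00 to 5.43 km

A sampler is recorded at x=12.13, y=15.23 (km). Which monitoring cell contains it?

The point has x = 12.13 and y = 15.23.
Only Magenta satisfies 9.89 ≤ x ≤ 14.90 and 13.25 ≤ y ≤ 15.86.

Magenta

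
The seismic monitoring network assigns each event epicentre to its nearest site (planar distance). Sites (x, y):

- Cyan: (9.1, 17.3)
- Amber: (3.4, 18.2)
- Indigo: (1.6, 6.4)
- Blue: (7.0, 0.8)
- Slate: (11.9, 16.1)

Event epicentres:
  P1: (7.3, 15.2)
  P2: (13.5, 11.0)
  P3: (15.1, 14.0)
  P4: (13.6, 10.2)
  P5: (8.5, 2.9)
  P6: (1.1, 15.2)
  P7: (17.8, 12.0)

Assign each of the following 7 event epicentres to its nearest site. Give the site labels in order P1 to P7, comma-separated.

P1 → Cyan (d²=7.65)
P2 → Slate (d²=28.57)
P3 → Slate (d²=14.65)
P4 → Slate (d²=37.70)
P5 → Blue (d²=6.66)
P6 → Amber (d²=14.29)
P7 → Slate (d²=51.62)

Cyan, Slate, Slate, Slate, Blue, Amber, Slate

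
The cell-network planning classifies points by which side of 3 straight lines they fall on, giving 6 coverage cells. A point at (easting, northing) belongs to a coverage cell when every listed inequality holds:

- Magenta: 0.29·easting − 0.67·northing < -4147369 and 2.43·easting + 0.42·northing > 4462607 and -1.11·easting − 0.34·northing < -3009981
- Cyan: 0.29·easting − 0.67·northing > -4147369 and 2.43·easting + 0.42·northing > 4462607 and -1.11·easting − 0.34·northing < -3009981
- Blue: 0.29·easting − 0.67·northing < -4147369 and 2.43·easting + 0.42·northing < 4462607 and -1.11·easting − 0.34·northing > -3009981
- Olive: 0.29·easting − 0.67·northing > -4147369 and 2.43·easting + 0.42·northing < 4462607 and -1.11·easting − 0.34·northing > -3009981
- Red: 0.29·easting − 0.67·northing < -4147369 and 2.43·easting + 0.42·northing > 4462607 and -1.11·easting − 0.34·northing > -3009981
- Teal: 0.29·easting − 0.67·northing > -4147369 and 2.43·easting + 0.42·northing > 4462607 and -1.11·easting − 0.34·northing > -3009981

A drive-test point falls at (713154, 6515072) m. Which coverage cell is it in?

0.29·713154 − 0.67·6515072 = -4158283.580, which is < -4147369
2.43·713154 + 0.42·6515072 = 4469294.460, which is > 4462607
-1.11·713154 − 0.34·6515072 = -3006725.420, which is > -3009981
This sign pattern matches Red.

Red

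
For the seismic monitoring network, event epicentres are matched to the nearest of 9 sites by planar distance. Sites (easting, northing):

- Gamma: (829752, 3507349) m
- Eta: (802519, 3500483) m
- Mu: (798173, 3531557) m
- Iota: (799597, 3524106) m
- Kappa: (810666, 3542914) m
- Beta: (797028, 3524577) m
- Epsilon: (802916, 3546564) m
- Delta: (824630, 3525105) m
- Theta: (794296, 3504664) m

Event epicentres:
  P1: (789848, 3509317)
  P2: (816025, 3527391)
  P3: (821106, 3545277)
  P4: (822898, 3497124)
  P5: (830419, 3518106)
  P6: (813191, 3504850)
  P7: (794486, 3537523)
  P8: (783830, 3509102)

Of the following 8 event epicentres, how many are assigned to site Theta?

P1 → Theta
P2 → Delta
P3 → Kappa
P4 → Gamma
P5 → Delta
P6 → Eta
P7 → Mu
P8 → Theta
2 of the 8 go to Theta.

2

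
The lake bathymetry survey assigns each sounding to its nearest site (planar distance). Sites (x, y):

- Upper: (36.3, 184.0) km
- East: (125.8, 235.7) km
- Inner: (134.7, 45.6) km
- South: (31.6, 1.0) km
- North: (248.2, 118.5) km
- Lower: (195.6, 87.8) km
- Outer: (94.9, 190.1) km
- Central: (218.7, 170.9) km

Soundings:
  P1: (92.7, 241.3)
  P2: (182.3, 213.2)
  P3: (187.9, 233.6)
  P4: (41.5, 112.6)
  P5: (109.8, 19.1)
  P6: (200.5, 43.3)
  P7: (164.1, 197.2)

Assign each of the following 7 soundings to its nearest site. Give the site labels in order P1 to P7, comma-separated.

East, Central, East, Upper, Inner, Lower, East

P1 → East (d²=1126.97)
P2 → Central (d²=3114.25)
P3 → East (d²=3860.82)
P4 → Upper (d²=5125.00)
P5 → Inner (d²=1322.26)
P6 → Lower (d²=2004.26)
P7 → East (d²=2949.14)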